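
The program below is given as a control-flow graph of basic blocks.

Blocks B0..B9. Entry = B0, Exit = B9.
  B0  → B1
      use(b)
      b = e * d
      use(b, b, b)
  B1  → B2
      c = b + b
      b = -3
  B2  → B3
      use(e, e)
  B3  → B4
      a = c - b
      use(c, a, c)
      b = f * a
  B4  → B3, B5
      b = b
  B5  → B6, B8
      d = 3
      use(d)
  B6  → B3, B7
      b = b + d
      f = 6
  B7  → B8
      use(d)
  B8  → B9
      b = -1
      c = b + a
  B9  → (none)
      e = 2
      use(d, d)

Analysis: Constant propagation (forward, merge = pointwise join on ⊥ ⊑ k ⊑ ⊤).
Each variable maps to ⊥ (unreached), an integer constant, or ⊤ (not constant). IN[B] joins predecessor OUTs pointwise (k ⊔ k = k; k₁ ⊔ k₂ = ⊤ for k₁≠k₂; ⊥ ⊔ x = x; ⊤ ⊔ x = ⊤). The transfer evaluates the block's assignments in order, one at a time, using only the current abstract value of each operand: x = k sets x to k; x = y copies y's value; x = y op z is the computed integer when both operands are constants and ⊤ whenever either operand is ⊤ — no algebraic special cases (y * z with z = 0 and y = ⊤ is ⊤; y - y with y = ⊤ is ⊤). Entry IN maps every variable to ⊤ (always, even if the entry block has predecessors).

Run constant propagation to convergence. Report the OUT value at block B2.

Answer: {a: ⊤, b: -3, c: ⊤, d: ⊤, e: ⊤, f: ⊤}

Working:
Fixpoint table:
  B0:  IN=(all ⊤)  OUT=(all ⊤)
  B1:  IN=(all ⊤)  OUT={b:-3; rest ⊤}
  B2:  IN={b:-3; rest ⊤}  OUT={b:-3; rest ⊤}
  B3:  IN=(all ⊤)  OUT=(all ⊤)
  B4:  IN=(all ⊤)  OUT=(all ⊤)
  B5:  IN=(all ⊤)  OUT={d:3; rest ⊤}
  B6:  IN={d:3; rest ⊤}  OUT={d:3, f:6; rest ⊤}
  B7:  IN={d:3, f:6; rest ⊤}  OUT={d:3, f:6; rest ⊤}
  B8:  IN={d:3; rest ⊤}  OUT={b:-1, d:3; rest ⊤}
  B9:  IN={b:-1, d:3; rest ⊤}  OUT={b:-1, d:3, e:2; rest ⊤}

Merge at B2: IN[B2] = OUT[B1] = {a: ⊤, b: -3, c: ⊤, d: ⊤, e: ⊤, f: ⊤}
Applying B2's transfer function to that IN value gives OUT[B2] (row B2 above).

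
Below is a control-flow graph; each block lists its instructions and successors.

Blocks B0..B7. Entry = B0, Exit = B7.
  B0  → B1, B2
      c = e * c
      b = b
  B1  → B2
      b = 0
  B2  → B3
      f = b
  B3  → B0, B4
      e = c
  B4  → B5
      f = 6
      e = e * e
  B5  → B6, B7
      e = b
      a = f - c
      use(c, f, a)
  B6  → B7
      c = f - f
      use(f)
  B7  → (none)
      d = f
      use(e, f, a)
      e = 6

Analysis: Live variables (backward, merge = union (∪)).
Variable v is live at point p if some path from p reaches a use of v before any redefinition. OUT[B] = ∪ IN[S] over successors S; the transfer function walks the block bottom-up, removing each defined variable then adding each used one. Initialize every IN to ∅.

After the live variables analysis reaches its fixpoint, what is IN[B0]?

Answer: {b, c, e}

Working:
Converged values:
  B0:  IN={b, c, e}  OUT={b, c}
  B1:  IN={c}  OUT={b, c}
  B2:  IN={b, c}  OUT={b, c}
  B3:  IN={b, c}  OUT={b, c, e}
  B4:  IN={b, c, e}  OUT={b, c, f}
  B5:  IN={b, c, f}  OUT={a, e, f}
  B6:  IN={a, e, f}  OUT={a, e, f}
  B7:  IN={a, e, f}  OUT={}

Merge at B0: OUT[B0] = IN[B1] ⊔ IN[B2] = {b, c}
Applying B0's transfer function to that OUT value gives IN[B0] (row B0 above).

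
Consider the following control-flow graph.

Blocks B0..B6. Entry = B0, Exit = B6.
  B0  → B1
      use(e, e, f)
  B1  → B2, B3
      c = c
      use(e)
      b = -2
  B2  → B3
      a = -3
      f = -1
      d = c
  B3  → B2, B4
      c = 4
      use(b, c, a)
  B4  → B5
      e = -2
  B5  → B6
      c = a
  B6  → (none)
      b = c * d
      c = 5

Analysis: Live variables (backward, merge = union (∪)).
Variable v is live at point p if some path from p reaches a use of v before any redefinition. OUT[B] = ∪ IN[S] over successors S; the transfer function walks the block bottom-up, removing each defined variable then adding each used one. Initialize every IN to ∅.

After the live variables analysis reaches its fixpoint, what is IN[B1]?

Fixpoint table:
  B0: | IN={a, c, d, e, f} | OUT={a, c, d, e}
  B1: | IN={a, c, d, e} | OUT={a, b, c, d}
  B2: | IN={b, c} | OUT={a, b, d}
  B3: | IN={a, b, d} | OUT={a, b, c, d}
  B4: | IN={a, d} | OUT={a, d}
  B5: | IN={a, d} | OUT={c, d}
  B6: | IN={c, d} | OUT={}

Merge at B1: OUT[B1] = IN[B2] ⊔ IN[B3] = {a, b, c, d}
Applying B1's transfer function to that OUT value gives IN[B1] (row B1 above).

Answer: {a, c, d, e}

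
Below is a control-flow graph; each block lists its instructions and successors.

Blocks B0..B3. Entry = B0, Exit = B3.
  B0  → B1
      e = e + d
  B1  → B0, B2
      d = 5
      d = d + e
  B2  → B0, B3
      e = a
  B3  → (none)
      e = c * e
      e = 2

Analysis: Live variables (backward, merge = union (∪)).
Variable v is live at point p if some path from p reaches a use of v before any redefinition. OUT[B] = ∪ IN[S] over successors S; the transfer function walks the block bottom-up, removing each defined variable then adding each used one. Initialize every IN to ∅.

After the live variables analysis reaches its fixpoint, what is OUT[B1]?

Answer: {a, c, d, e}

Derivation:
Converged values:
  B0: | IN={a, c, d, e} | OUT={a, c, e}
  B1: | IN={a, c, e} | OUT={a, c, d, e}
  B2: | IN={a, c, d} | OUT={a, c, d, e}
  B3: | IN={c, e} | OUT={}

Merge at B1: OUT[B1] = IN[B0] ⊔ IN[B2] = {a, c, d, e}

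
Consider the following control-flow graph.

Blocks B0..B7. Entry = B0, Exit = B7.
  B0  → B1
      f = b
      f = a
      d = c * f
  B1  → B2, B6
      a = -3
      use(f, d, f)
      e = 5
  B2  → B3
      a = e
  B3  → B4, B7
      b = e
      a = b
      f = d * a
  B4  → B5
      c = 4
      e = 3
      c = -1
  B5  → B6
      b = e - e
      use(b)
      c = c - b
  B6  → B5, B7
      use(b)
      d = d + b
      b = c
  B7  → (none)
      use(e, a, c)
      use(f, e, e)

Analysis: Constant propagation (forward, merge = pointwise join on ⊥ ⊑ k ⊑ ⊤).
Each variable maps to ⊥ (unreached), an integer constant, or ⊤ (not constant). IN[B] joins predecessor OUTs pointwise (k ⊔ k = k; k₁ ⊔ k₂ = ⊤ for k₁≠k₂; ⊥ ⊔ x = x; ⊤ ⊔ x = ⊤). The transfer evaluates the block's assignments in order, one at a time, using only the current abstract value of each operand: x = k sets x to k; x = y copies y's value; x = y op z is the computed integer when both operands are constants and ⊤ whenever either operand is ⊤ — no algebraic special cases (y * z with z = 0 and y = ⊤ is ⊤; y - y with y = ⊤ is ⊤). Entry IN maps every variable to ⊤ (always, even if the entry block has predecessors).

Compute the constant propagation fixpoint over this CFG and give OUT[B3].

Answer: {a: 5, b: 5, c: ⊤, d: ⊤, e: 5, f: ⊤}

Derivation:
Per-block solution:
  B0: | IN=(all ⊤) | OUT=(all ⊤)
  B1: | IN=(all ⊤) | OUT={a:-3, e:5; rest ⊤}
  B2: | IN={a:-3, e:5; rest ⊤} | OUT={a:5, e:5; rest ⊤}
  B3: | IN={a:5, e:5; rest ⊤} | OUT={a:5, b:5, e:5; rest ⊤}
  B4: | IN={a:5, b:5, e:5; rest ⊤} | OUT={a:5, b:5, c:-1, e:3; rest ⊤}
  B5: | IN=(all ⊤) | OUT=(all ⊤)
  B6: | IN=(all ⊤) | OUT=(all ⊤)
  B7: | IN=(all ⊤) | OUT=(all ⊤)

Merge at B3: IN[B3] = OUT[B2] = {a: 5, b: ⊤, c: ⊤, d: ⊤, e: 5, f: ⊤}
Applying B3's transfer function to that IN value gives OUT[B3] (row B3 above).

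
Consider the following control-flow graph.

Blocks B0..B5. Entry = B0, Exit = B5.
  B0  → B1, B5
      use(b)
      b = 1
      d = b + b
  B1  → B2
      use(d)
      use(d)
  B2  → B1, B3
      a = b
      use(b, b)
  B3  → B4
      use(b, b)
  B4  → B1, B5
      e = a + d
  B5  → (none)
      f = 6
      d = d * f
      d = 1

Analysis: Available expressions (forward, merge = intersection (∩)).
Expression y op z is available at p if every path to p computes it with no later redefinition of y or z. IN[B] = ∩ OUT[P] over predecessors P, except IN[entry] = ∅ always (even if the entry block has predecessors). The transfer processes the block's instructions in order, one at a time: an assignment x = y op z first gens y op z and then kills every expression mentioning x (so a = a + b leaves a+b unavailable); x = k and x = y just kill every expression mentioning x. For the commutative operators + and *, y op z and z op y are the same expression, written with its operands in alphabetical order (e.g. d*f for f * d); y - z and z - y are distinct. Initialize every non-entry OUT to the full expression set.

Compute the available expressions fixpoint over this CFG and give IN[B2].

Answer: {b+b}

Derivation:
Per-block solution:
  B0: | IN={} | OUT={b+b}
  B1: | IN={b+b} | OUT={b+b}
  B2: | IN={b+b} | OUT={b+b}
  B3: | IN={b+b} | OUT={b+b}
  B4: | IN={b+b} | OUT={a+d, b+b}
  B5: | IN={b+b} | OUT={b+b}

Merge at B2: IN[B2] = OUT[B1] = {b+b}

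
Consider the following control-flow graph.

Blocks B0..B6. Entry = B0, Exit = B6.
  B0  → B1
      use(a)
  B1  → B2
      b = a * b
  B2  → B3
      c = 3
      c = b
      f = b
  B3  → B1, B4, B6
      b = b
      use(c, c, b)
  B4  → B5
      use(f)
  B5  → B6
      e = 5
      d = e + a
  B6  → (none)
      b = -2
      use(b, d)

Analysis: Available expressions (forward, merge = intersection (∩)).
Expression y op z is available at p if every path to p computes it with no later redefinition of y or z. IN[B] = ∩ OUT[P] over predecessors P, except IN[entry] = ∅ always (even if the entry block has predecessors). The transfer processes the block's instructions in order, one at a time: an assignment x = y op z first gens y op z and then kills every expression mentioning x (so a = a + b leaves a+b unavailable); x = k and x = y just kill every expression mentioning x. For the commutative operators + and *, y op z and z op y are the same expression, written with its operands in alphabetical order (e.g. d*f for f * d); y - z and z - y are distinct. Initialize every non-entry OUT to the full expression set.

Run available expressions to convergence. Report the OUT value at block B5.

Converged values:
  B0:   IN={}   OUT={}
  B1:   IN={}   OUT={}
  B2:   IN={}   OUT={}
  B3:   IN={}   OUT={}
  B4:   IN={}   OUT={}
  B5:   IN={}   OUT={a+e}
  B6:   IN={}   OUT={}

Merge at B5: IN[B5] = OUT[B4] = {}
Applying B5's transfer function to that IN value gives OUT[B5] (row B5 above).

Answer: {a+e}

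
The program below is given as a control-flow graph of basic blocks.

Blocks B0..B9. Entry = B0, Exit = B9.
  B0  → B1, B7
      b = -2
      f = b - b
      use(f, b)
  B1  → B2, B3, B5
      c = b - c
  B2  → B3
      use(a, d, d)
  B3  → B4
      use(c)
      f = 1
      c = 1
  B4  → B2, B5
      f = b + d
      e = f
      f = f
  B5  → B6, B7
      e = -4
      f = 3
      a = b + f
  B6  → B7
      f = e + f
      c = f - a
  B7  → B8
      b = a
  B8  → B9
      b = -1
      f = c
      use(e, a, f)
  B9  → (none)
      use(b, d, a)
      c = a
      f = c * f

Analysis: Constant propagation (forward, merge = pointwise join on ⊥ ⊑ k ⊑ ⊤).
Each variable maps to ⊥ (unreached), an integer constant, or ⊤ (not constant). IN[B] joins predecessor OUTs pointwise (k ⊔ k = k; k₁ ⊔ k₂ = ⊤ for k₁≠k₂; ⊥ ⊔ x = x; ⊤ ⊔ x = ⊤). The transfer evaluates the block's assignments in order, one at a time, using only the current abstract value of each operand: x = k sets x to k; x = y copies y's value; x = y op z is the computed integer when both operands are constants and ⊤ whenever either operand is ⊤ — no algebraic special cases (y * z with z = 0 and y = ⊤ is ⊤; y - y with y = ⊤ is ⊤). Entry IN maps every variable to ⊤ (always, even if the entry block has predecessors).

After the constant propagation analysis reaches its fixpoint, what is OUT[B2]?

Fixpoint table:
  B0:   IN=(all ⊤)   OUT={b:-2, f:0; rest ⊤}
  B1:   IN={b:-2, f:0; rest ⊤}   OUT={b:-2, f:0; rest ⊤}
  B2:   IN={b:-2; rest ⊤}   OUT={b:-2; rest ⊤}
  B3:   IN={b:-2; rest ⊤}   OUT={b:-2, c:1, f:1; rest ⊤}
  B4:   IN={b:-2, c:1, f:1; rest ⊤}   OUT={b:-2, c:1; rest ⊤}
  B5:   IN={b:-2; rest ⊤}   OUT={a:1, b:-2, e:-4, f:3; rest ⊤}
  B6:   IN={a:1, b:-2, e:-4, f:3; rest ⊤}   OUT={a:1, b:-2, c:-2, e:-4, f:-1; rest ⊤}
  B7:   IN={b:-2; rest ⊤}   OUT=(all ⊤)
  B8:   IN=(all ⊤)   OUT={b:-1; rest ⊤}
  B9:   IN={b:-1; rest ⊤}   OUT={b:-1; rest ⊤}

Merge at B2: IN[B2] = OUT[B1] ⊔ OUT[B4] = {a: ⊤, b: -2, c: ⊤, d: ⊤, e: ⊤, f: ⊤}
Applying B2's transfer function to that IN value gives OUT[B2] (row B2 above).

Answer: {a: ⊤, b: -2, c: ⊤, d: ⊤, e: ⊤, f: ⊤}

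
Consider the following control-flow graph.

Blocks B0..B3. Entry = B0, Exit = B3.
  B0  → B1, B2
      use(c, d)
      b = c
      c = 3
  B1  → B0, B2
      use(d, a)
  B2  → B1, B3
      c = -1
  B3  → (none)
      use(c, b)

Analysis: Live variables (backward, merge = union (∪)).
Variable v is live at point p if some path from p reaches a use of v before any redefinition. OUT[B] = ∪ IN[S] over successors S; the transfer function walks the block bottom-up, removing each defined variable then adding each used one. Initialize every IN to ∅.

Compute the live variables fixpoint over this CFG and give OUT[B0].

Converged values:
  B0:  IN={a, c, d}  OUT={a, b, c, d}
  B1:  IN={a, b, c, d}  OUT={a, b, c, d}
  B2:  IN={a, b, d}  OUT={a, b, c, d}
  B3:  IN={b, c}  OUT={}

Merge at B0: OUT[B0] = IN[B1] ⊔ IN[B2] = {a, b, c, d}

Answer: {a, b, c, d}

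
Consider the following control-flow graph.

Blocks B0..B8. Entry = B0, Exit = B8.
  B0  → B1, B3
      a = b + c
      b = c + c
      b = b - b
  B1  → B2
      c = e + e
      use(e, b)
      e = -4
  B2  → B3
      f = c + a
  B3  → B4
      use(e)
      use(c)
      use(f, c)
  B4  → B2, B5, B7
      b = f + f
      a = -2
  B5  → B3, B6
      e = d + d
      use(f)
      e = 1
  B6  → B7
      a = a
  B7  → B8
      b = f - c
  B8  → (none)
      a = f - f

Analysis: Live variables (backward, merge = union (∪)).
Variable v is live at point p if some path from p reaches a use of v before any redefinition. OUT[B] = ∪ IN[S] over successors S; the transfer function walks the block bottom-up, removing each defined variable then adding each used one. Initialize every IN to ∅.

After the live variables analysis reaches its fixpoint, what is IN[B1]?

Converged values:
  B0: | IN={b, c, d, e, f} | OUT={a, b, c, d, e, f}
  B1: | IN={a, b, d, e} | OUT={a, c, d, e}
  B2: | IN={a, c, d, e} | OUT={c, d, e, f}
  B3: | IN={c, d, e, f} | OUT={c, d, e, f}
  B4: | IN={c, d, e, f} | OUT={a, c, d, e, f}
  B5: | IN={a, c, d, f} | OUT={a, c, d, e, f}
  B6: | IN={a, c, f} | OUT={c, f}
  B7: | IN={c, f} | OUT={f}
  B8: | IN={f} | OUT={}

Merge at B1: OUT[B1] = IN[B2] = {a, c, d, e}
Applying B1's transfer function to that OUT value gives IN[B1] (row B1 above).

Answer: {a, b, d, e}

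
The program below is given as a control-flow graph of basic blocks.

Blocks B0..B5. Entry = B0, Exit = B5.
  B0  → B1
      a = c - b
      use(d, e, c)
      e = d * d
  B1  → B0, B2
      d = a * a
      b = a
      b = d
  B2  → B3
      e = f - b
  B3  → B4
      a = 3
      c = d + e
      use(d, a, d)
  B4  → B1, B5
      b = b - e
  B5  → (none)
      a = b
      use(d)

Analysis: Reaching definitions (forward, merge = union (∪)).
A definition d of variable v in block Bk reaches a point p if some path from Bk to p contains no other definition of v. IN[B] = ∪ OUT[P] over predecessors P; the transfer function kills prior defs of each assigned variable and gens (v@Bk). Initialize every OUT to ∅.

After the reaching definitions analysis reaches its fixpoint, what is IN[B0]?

Fixpoint table:
  B0: | IN={a@B0, a@B3, b@B1, c@B3, d@B1, e@B0, e@B2} | OUT={a@B0, b@B1, c@B3, d@B1, e@B0}
  B1: | IN={a@B0, a@B3, b@B1, b@B4, c@B3, d@B1, e@B0, e@B2} | OUT={a@B0, a@B3, b@B1, c@B3, d@B1, e@B0, e@B2}
  B2: | IN={a@B0, a@B3, b@B1, c@B3, d@B1, e@B0, e@B2} | OUT={a@B0, a@B3, b@B1, c@B3, d@B1, e@B2}
  B3: | IN={a@B0, a@B3, b@B1, c@B3, d@B1, e@B2} | OUT={a@B3, b@B1, c@B3, d@B1, e@B2}
  B4: | IN={a@B3, b@B1, c@B3, d@B1, e@B2} | OUT={a@B3, b@B4, c@B3, d@B1, e@B2}
  B5: | IN={a@B3, b@B4, c@B3, d@B1, e@B2} | OUT={a@B5, b@B4, c@B3, d@B1, e@B2}

Merge at B0 (entry node, so the boundary value {} is joined with the incoming edge(s)): IN[B0] = {} ⊔ OUT[B1] = {a@B0, a@B3, b@B1, c@B3, d@B1, e@B0, e@B2}

Answer: {a@B0, a@B3, b@B1, c@B3, d@B1, e@B0, e@B2}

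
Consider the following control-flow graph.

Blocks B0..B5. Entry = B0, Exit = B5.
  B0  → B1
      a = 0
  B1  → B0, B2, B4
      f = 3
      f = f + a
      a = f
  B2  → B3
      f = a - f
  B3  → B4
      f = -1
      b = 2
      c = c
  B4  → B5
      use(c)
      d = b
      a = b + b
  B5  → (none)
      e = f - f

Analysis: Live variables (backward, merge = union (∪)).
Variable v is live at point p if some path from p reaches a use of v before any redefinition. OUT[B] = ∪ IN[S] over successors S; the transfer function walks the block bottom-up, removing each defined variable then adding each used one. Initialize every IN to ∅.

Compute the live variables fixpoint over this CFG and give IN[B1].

Per-block solution:
  B0:  IN={b, c}  OUT={a, b, c}
  B1:  IN={a, b, c}  OUT={a, b, c, f}
  B2:  IN={a, c, f}  OUT={c}
  B3:  IN={c}  OUT={b, c, f}
  B4:  IN={b, c, f}  OUT={f}
  B5:  IN={f}  OUT={}

Merge at B1: OUT[B1] = IN[B0] ⊔ IN[B2] ⊔ IN[B4] = {a, b, c, f}
Applying B1's transfer function to that OUT value gives IN[B1] (row B1 above).

Answer: {a, b, c}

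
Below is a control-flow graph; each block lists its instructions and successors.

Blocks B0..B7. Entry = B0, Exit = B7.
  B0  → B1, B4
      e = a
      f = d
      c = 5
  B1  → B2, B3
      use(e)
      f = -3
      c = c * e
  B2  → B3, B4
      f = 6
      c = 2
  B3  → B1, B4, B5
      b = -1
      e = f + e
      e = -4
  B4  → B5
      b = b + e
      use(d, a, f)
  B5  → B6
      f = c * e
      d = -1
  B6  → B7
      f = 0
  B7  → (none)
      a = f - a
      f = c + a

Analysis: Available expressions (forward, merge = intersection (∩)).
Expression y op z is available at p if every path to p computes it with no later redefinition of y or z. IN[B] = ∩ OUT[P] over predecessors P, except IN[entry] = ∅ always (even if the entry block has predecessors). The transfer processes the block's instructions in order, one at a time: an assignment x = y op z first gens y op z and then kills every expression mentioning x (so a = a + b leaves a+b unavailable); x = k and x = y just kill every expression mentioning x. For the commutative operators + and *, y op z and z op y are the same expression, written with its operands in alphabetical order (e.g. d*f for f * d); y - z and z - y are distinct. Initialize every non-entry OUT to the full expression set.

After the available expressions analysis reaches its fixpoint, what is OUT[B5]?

Fixpoint table:
  B0: | IN={} | OUT={}
  B1: | IN={} | OUT={}
  B2: | IN={} | OUT={}
  B3: | IN={} | OUT={}
  B4: | IN={} | OUT={}
  B5: | IN={} | OUT={c*e}
  B6: | IN={c*e} | OUT={c*e}
  B7: | IN={c*e} | OUT={a+c, c*e}

Merge at B5: IN[B5] = OUT[B3] ∩ OUT[B4] = {}
Applying B5's transfer function to that IN value gives OUT[B5] (row B5 above).

Answer: {c*e}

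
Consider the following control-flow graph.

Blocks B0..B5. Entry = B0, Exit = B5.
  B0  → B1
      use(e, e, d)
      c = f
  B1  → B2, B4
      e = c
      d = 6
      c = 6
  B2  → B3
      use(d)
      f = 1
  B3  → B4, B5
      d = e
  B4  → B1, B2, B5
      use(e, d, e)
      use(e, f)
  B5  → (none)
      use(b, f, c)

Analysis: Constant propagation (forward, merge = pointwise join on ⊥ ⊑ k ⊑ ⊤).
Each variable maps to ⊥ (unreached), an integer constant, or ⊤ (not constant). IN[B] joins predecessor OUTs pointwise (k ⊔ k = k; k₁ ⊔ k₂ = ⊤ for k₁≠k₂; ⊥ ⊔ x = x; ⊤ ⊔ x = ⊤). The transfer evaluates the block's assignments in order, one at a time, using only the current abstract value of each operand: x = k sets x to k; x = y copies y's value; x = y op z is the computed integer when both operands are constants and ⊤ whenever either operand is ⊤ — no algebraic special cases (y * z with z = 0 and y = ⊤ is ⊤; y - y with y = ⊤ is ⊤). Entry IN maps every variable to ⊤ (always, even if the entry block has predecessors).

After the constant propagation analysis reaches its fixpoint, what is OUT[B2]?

Answer: {a: ⊤, b: ⊤, c: 6, d: ⊤, e: ⊤, f: 1}

Trace:
Fixpoint table:
  B0:  IN=(all ⊤)  OUT=(all ⊤)
  B1:  IN=(all ⊤)  OUT={c:6, d:6; rest ⊤}
  B2:  IN={c:6; rest ⊤}  OUT={c:6, f:1; rest ⊤}
  B3:  IN={c:6, f:1; rest ⊤}  OUT={c:6, f:1; rest ⊤}
  B4:  IN={c:6; rest ⊤}  OUT={c:6; rest ⊤}
  B5:  IN={c:6; rest ⊤}  OUT={c:6; rest ⊤}

Merge at B2: IN[B2] = OUT[B1] ⊔ OUT[B4] = {a: ⊤, b: ⊤, c: 6, d: ⊤, e: ⊤, f: ⊤}
Applying B2's transfer function to that IN value gives OUT[B2] (row B2 above).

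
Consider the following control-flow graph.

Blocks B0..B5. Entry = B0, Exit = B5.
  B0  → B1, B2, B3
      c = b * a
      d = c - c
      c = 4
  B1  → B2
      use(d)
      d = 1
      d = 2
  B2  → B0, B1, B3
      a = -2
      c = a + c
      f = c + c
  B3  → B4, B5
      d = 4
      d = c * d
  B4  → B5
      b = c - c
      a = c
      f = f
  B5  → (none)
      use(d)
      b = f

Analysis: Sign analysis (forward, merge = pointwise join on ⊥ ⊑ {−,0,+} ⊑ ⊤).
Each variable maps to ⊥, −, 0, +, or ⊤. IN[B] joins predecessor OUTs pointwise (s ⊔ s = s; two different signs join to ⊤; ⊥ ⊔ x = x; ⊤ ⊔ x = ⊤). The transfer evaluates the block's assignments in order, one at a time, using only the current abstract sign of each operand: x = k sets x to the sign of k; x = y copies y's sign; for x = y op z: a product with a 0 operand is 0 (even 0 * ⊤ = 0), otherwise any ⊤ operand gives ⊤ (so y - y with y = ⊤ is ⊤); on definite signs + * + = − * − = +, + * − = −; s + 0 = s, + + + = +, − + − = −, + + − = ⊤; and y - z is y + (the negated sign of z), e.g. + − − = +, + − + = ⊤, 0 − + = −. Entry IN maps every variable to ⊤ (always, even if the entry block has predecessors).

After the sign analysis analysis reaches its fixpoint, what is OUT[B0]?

Fixpoint table:
  B0: | IN=(all ⊤) | OUT={c:+; rest ⊤}
  B1: | IN=(all ⊤) | OUT={d:+; rest ⊤}
  B2: | IN=(all ⊤) | OUT={a:-; rest ⊤}
  B3: | IN=(all ⊤) | OUT=(all ⊤)
  B4: | IN=(all ⊤) | OUT=(all ⊤)
  B5: | IN=(all ⊤) | OUT=(all ⊤)

Merge at B0 (entry node, so the boundary value (all ⊤) is joined with the incoming edge(s)): IN[B0] = (all ⊤) ⊔ OUT[B2] = {a: ⊤, b: ⊤, c: ⊤, d: ⊤, e: ⊤, f: ⊤}
Applying B0's transfer function to that IN value gives OUT[B0] (row B0 above).

Answer: {a: ⊤, b: ⊤, c: +, d: ⊤, e: ⊤, f: ⊤}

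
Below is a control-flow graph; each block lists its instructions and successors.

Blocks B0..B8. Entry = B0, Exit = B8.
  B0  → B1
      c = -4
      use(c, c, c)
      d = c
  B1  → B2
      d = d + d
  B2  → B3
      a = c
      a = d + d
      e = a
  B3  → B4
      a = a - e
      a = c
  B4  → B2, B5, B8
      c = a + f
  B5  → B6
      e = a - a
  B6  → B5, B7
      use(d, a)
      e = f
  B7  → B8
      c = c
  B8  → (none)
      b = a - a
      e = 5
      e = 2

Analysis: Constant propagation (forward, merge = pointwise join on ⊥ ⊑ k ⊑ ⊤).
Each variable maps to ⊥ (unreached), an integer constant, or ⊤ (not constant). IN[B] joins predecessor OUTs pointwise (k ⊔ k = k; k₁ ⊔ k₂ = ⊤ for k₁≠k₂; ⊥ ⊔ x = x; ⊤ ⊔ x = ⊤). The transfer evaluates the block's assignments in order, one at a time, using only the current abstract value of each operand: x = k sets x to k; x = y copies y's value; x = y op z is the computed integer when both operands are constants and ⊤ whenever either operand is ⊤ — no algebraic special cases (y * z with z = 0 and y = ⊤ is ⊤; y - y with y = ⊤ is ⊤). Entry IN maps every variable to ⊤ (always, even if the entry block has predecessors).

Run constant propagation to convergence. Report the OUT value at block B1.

Fixpoint table:
  B0: | IN=(all ⊤) | OUT={c:-4, d:-4; rest ⊤}
  B1: | IN={c:-4, d:-4; rest ⊤} | OUT={c:-4, d:-8; rest ⊤}
  B2: | IN={d:-8; rest ⊤} | OUT={a:-16, d:-8, e:-16; rest ⊤}
  B3: | IN={a:-16, d:-8, e:-16; rest ⊤} | OUT={d:-8, e:-16; rest ⊤}
  B4: | IN={d:-8, e:-16; rest ⊤} | OUT={d:-8, e:-16; rest ⊤}
  B5: | IN={d:-8; rest ⊤} | OUT={d:-8; rest ⊤}
  B6: | IN={d:-8; rest ⊤} | OUT={d:-8; rest ⊤}
  B7: | IN={d:-8; rest ⊤} | OUT={d:-8; rest ⊤}
  B8: | IN={d:-8; rest ⊤} | OUT={d:-8, e:2; rest ⊤}

Merge at B1: IN[B1] = OUT[B0] = {a: ⊤, b: ⊤, c: -4, d: -4, e: ⊤, f: ⊤}
Applying B1's transfer function to that IN value gives OUT[B1] (row B1 above).

Answer: {a: ⊤, b: ⊤, c: -4, d: -8, e: ⊤, f: ⊤}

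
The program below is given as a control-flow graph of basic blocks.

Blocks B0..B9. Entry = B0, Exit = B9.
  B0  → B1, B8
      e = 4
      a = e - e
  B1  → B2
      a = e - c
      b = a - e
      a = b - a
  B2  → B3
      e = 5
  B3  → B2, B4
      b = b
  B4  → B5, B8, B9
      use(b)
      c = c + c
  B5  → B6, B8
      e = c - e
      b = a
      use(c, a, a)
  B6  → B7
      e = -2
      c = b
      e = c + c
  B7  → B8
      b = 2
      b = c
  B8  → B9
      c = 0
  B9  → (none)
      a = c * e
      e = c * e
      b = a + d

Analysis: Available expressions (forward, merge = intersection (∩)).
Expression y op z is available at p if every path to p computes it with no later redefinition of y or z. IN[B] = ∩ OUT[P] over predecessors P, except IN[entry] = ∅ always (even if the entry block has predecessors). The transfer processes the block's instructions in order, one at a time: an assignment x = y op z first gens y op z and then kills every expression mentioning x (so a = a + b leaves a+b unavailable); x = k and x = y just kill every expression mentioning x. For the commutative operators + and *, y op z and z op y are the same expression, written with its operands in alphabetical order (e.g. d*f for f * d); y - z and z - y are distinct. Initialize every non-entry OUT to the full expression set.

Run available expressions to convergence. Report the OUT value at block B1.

Answer: {e-c, e-e}

Derivation:
Fixpoint table:
  B0:   IN={}   OUT={e-e}
  B1:   IN={e-e}   OUT={e-c, e-e}
  B2:   IN={}   OUT={}
  B3:   IN={}   OUT={}
  B4:   IN={}   OUT={}
  B5:   IN={}   OUT={}
  B6:   IN={}   OUT={c+c}
  B7:   IN={c+c}   OUT={c+c}
  B8:   IN={}   OUT={}
  B9:   IN={}   OUT={a+d}

Merge at B1: IN[B1] = OUT[B0] = {e-e}
Applying B1's transfer function to that IN value gives OUT[B1] (row B1 above).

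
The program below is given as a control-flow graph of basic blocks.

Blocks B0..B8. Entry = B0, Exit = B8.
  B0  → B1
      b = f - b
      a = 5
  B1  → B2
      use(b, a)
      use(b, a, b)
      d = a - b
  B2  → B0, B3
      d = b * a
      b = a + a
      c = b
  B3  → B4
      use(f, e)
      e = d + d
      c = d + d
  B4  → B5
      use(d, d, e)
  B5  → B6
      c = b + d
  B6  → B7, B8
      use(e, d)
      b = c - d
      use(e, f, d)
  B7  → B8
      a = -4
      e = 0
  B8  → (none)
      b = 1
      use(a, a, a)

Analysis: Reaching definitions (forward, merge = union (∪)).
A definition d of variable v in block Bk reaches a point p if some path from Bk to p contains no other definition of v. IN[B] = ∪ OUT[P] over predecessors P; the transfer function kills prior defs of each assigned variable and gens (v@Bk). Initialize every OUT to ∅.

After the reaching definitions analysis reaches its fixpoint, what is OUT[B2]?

Fixpoint table:
  B0: | IN={a@B0, b@B2, c@B2, d@B2} | OUT={a@B0, b@B0, c@B2, d@B2}
  B1: | IN={a@B0, b@B0, c@B2, d@B2} | OUT={a@B0, b@B0, c@B2, d@B1}
  B2: | IN={a@B0, b@B0, c@B2, d@B1} | OUT={a@B0, b@B2, c@B2, d@B2}
  B3: | IN={a@B0, b@B2, c@B2, d@B2} | OUT={a@B0, b@B2, c@B3, d@B2, e@B3}
  B4: | IN={a@B0, b@B2, c@B3, d@B2, e@B3} | OUT={a@B0, b@B2, c@B3, d@B2, e@B3}
  B5: | IN={a@B0, b@B2, c@B3, d@B2, e@B3} | OUT={a@B0, b@B2, c@B5, d@B2, e@B3}
  B6: | IN={a@B0, b@B2, c@B5, d@B2, e@B3} | OUT={a@B0, b@B6, c@B5, d@B2, e@B3}
  B7: | IN={a@B0, b@B6, c@B5, d@B2, e@B3} | OUT={a@B7, b@B6, c@B5, d@B2, e@B7}
  B8: | IN={a@B0, a@B7, b@B6, c@B5, d@B2, e@B3, e@B7} | OUT={a@B0, a@B7, b@B8, c@B5, d@B2, e@B3, e@B7}

Merge at B2: IN[B2] = OUT[B1] = {a@B0, b@B0, c@B2, d@B1}
Applying B2's transfer function to that IN value gives OUT[B2] (row B2 above).

Answer: {a@B0, b@B2, c@B2, d@B2}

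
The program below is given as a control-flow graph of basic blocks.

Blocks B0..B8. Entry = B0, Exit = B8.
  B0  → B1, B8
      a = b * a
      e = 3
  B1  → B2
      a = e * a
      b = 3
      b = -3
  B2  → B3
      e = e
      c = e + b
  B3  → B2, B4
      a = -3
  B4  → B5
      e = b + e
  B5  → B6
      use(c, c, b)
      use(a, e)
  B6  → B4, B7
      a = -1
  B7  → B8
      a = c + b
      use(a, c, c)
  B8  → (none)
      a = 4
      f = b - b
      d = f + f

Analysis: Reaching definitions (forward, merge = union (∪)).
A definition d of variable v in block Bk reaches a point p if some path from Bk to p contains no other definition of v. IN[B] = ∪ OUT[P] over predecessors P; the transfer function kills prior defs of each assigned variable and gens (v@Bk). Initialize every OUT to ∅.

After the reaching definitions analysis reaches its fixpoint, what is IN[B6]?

Answer: {a@B3, a@B6, b@B1, c@B2, e@B4}

Derivation:
Converged values:
  B0:  IN={}  OUT={a@B0, e@B0}
  B1:  IN={a@B0, e@B0}  OUT={a@B1, b@B1, e@B0}
  B2:  IN={a@B1, a@B3, b@B1, c@B2, e@B0, e@B2}  OUT={a@B1, a@B3, b@B1, c@B2, e@B2}
  B3:  IN={a@B1, a@B3, b@B1, c@B2, e@B2}  OUT={a@B3, b@B1, c@B2, e@B2}
  B4:  IN={a@B3, a@B6, b@B1, c@B2, e@B2, e@B4}  OUT={a@B3, a@B6, b@B1, c@B2, e@B4}
  B5:  IN={a@B3, a@B6, b@B1, c@B2, e@B4}  OUT={a@B3, a@B6, b@B1, c@B2, e@B4}
  B6:  IN={a@B3, a@B6, b@B1, c@B2, e@B4}  OUT={a@B6, b@B1, c@B2, e@B4}
  B7:  IN={a@B6, b@B1, c@B2, e@B4}  OUT={a@B7, b@B1, c@B2, e@B4}
  B8:  IN={a@B0, a@B7, b@B1, c@B2, e@B0, e@B4}  OUT={a@B8, b@B1, c@B2, d@B8, e@B0, e@B4, f@B8}

Merge at B6: IN[B6] = OUT[B5] = {a@B3, a@B6, b@B1, c@B2, e@B4}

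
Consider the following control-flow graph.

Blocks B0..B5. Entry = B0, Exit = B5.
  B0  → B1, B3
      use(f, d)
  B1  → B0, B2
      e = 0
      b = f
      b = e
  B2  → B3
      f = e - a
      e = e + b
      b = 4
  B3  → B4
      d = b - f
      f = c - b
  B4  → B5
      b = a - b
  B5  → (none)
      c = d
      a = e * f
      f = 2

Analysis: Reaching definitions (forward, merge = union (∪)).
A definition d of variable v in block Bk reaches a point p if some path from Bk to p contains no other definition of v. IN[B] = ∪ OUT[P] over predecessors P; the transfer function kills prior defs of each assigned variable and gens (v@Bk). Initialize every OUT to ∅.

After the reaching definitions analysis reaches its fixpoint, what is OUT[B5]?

Answer: {a@B5, b@B4, c@B5, d@B3, e@B1, e@B2, f@B5}

Working:
Per-block solution:
  B0:  IN={b@B1, e@B1}  OUT={b@B1, e@B1}
  B1:  IN={b@B1, e@B1}  OUT={b@B1, e@B1}
  B2:  IN={b@B1, e@B1}  OUT={b@B2, e@B2, f@B2}
  B3:  IN={b@B1, b@B2, e@B1, e@B2, f@B2}  OUT={b@B1, b@B2, d@B3, e@B1, e@B2, f@B3}
  B4:  IN={b@B1, b@B2, d@B3, e@B1, e@B2, f@B3}  OUT={b@B4, d@B3, e@B1, e@B2, f@B3}
  B5:  IN={b@B4, d@B3, e@B1, e@B2, f@B3}  OUT={a@B5, b@B4, c@B5, d@B3, e@B1, e@B2, f@B5}

Merge at B5: IN[B5] = OUT[B4] = {b@B4, d@B3, e@B1, e@B2, f@B3}
Applying B5's transfer function to that IN value gives OUT[B5] (row B5 above).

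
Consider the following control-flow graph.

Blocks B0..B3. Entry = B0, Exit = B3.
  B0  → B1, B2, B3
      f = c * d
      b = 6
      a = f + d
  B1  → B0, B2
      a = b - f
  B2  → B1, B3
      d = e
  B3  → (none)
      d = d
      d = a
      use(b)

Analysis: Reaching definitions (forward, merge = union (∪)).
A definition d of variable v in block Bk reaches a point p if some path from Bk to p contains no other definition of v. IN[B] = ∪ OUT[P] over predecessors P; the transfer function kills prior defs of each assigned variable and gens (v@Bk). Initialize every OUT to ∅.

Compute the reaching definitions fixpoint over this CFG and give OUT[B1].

Fixpoint table:
  B0: | IN={a@B1, b@B0, d@B2, f@B0} | OUT={a@B0, b@B0, d@B2, f@B0}
  B1: | IN={a@B0, a@B1, b@B0, d@B2, f@B0} | OUT={a@B1, b@B0, d@B2, f@B0}
  B2: | IN={a@B0, a@B1, b@B0, d@B2, f@B0} | OUT={a@B0, a@B1, b@B0, d@B2, f@B0}
  B3: | IN={a@B0, a@B1, b@B0, d@B2, f@B0} | OUT={a@B0, a@B1, b@B0, d@B3, f@B0}

Merge at B1: IN[B1] = OUT[B0] ⊔ OUT[B2] = {a@B0, a@B1, b@B0, d@B2, f@B0}
Applying B1's transfer function to that IN value gives OUT[B1] (row B1 above).

Answer: {a@B1, b@B0, d@B2, f@B0}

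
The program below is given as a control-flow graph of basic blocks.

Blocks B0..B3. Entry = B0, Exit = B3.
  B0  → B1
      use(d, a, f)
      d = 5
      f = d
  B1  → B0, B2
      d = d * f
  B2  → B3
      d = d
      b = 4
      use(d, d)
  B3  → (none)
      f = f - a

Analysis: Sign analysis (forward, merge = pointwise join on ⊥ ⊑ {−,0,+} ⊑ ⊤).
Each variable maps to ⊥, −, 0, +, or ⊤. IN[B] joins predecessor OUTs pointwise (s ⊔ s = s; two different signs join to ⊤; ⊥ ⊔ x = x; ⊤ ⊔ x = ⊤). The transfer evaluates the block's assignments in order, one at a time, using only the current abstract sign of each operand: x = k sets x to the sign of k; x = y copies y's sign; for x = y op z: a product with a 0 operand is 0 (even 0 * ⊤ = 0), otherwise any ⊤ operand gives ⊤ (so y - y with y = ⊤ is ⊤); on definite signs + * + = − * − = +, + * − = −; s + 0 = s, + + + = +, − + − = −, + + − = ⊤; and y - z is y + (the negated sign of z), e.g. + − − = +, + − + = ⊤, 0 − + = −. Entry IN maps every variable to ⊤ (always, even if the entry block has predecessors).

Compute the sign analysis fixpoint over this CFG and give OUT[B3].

Answer: {a: ⊤, b: +, c: ⊤, d: +, e: ⊤, f: ⊤}

Derivation:
Converged values:
  B0:   IN=(all ⊤)   OUT={d:+, f:+; rest ⊤}
  B1:   IN={d:+, f:+; rest ⊤}   OUT={d:+, f:+; rest ⊤}
  B2:   IN={d:+, f:+; rest ⊤}   OUT={b:+, d:+, f:+; rest ⊤}
  B3:   IN={b:+, d:+, f:+; rest ⊤}   OUT={b:+, d:+; rest ⊤}

Merge at B3: IN[B3] = OUT[B2] = {a: ⊤, b: +, c: ⊤, d: +, e: ⊤, f: +}
Applying B3's transfer function to that IN value gives OUT[B3] (row B3 above).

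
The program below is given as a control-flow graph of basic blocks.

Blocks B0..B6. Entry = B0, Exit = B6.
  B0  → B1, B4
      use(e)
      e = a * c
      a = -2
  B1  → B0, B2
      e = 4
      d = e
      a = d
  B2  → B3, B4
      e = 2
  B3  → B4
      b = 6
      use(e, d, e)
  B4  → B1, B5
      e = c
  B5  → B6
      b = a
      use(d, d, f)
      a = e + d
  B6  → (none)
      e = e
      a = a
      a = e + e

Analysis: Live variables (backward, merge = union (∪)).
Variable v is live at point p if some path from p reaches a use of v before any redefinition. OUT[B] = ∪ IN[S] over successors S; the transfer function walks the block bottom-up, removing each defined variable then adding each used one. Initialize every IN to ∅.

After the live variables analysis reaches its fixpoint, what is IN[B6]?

Per-block solution:
  B0:  IN={a, c, d, e, f}  OUT={a, c, d, f}
  B1:  IN={c, f}  OUT={a, c, d, e, f}
  B2:  IN={a, c, d, f}  OUT={a, c, d, e, f}
  B3:  IN={a, c, d, e, f}  OUT={a, c, d, f}
  B4:  IN={a, c, d, f}  OUT={a, c, d, e, f}
  B5:  IN={a, d, e, f}  OUT={a, e}
  B6:  IN={a, e}  OUT={}

B6 is the boundary node: OUT[B6] = {}
Applying B6's transfer function to that OUT value gives IN[B6] (row B6 above).

Answer: {a, e}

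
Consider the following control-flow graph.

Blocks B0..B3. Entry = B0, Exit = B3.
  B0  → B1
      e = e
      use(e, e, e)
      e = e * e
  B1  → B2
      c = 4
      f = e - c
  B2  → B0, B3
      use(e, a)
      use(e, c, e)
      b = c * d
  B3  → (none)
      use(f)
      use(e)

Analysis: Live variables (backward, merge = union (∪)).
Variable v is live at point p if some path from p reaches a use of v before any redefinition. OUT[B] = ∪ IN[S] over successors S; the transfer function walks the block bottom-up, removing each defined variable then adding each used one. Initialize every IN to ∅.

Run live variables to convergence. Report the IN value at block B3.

Answer: {e, f}

Working:
Converged values:
  B0: | IN={a, d, e} | OUT={a, d, e}
  B1: | IN={a, d, e} | OUT={a, c, d, e, f}
  B2: | IN={a, c, d, e, f} | OUT={a, d, e, f}
  B3: | IN={e, f} | OUT={}

B3 is the boundary node: OUT[B3] = {}
Applying B3's transfer function to that OUT value gives IN[B3] (row B3 above).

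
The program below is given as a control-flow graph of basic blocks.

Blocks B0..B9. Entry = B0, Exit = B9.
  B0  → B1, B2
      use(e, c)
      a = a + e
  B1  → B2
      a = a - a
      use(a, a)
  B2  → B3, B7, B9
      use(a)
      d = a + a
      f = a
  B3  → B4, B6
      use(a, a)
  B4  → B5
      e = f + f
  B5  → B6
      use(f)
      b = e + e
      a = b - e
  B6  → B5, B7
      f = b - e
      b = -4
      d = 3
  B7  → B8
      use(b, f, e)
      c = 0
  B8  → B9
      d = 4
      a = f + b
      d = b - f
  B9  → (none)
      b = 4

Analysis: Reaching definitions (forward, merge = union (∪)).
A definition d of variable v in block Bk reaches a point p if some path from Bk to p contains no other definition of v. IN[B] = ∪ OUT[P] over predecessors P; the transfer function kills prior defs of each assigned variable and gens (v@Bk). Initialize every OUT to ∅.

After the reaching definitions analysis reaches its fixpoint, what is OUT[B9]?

Answer: {a@B0, a@B1, a@B8, b@B9, c@B7, d@B2, d@B8, e@B4, f@B2, f@B6}

Trace:
Converged values:
  B0: | IN={} | OUT={a@B0}
  B1: | IN={a@B0} | OUT={a@B1}
  B2: | IN={a@B0, a@B1} | OUT={a@B0, a@B1, d@B2, f@B2}
  B3: | IN={a@B0, a@B1, d@B2, f@B2} | OUT={a@B0, a@B1, d@B2, f@B2}
  B4: | IN={a@B0, a@B1, d@B2, f@B2} | OUT={a@B0, a@B1, d@B2, e@B4, f@B2}
  B5: | IN={a@B0, a@B1, a@B5, b@B6, d@B2, d@B6, e@B4, f@B2, f@B6} | OUT={a@B5, b@B5, d@B2, d@B6, e@B4, f@B2, f@B6}
  B6: | IN={a@B0, a@B1, a@B5, b@B5, d@B2, d@B6, e@B4, f@B2, f@B6} | OUT={a@B0, a@B1, a@B5, b@B6, d@B6, e@B4, f@B6}
  B7: | IN={a@B0, a@B1, a@B5, b@B6, d@B2, d@B6, e@B4, f@B2, f@B6} | OUT={a@B0, a@B1, a@B5, b@B6, c@B7, d@B2, d@B6, e@B4, f@B2, f@B6}
  B8: | IN={a@B0, a@B1, a@B5, b@B6, c@B7, d@B2, d@B6, e@B4, f@B2, f@B6} | OUT={a@B8, b@B6, c@B7, d@B8, e@B4, f@B2, f@B6}
  B9: | IN={a@B0, a@B1, a@B8, b@B6, c@B7, d@B2, d@B8, e@B4, f@B2, f@B6} | OUT={a@B0, a@B1, a@B8, b@B9, c@B7, d@B2, d@B8, e@B4, f@B2, f@B6}

Merge at B9: IN[B9] = OUT[B2] ⊔ OUT[B8] = {a@B0, a@B1, a@B8, b@B6, c@B7, d@B2, d@B8, e@B4, f@B2, f@B6}
Applying B9's transfer function to that IN value gives OUT[B9] (row B9 above).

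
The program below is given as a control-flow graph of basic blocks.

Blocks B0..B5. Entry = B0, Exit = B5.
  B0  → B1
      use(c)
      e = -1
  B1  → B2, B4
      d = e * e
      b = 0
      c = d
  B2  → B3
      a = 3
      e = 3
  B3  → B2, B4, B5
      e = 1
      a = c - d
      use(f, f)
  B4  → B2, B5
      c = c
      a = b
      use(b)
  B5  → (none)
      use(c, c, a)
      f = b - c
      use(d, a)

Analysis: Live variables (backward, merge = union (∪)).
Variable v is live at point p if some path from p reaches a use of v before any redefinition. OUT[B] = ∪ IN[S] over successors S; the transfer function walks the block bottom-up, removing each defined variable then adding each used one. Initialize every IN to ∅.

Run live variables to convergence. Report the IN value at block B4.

Answer: {b, c, d, f}

Derivation:
Fixpoint table:
  B0: | IN={c, f} | OUT={e, f}
  B1: | IN={e, f} | OUT={b, c, d, f}
  B2: | IN={b, c, d, f} | OUT={b, c, d, f}
  B3: | IN={b, c, d, f} | OUT={a, b, c, d, f}
  B4: | IN={b, c, d, f} | OUT={a, b, c, d, f}
  B5: | IN={a, b, c, d} | OUT={}

Merge at B4: OUT[B4] = IN[B2] ⊔ IN[B5] = {a, b, c, d, f}
Applying B4's transfer function to that OUT value gives IN[B4] (row B4 above).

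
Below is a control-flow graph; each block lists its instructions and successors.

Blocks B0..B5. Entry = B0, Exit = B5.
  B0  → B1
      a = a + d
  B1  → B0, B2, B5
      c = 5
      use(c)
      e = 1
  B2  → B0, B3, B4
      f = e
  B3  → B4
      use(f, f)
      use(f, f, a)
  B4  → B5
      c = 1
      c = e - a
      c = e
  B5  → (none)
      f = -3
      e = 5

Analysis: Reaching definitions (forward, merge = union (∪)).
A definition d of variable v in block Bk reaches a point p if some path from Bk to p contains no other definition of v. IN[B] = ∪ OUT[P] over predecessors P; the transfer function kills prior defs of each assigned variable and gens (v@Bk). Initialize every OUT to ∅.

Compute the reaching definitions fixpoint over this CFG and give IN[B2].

Per-block solution:
  B0: | IN={a@B0, c@B1, e@B1, f@B2} | OUT={a@B0, c@B1, e@B1, f@B2}
  B1: | IN={a@B0, c@B1, e@B1, f@B2} | OUT={a@B0, c@B1, e@B1, f@B2}
  B2: | IN={a@B0, c@B1, e@B1, f@B2} | OUT={a@B0, c@B1, e@B1, f@B2}
  B3: | IN={a@B0, c@B1, e@B1, f@B2} | OUT={a@B0, c@B1, e@B1, f@B2}
  B4: | IN={a@B0, c@B1, e@B1, f@B2} | OUT={a@B0, c@B4, e@B1, f@B2}
  B5: | IN={a@B0, c@B1, c@B4, e@B1, f@B2} | OUT={a@B0, c@B1, c@B4, e@B5, f@B5}

Merge at B2: IN[B2] = OUT[B1] = {a@B0, c@B1, e@B1, f@B2}

Answer: {a@B0, c@B1, e@B1, f@B2}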